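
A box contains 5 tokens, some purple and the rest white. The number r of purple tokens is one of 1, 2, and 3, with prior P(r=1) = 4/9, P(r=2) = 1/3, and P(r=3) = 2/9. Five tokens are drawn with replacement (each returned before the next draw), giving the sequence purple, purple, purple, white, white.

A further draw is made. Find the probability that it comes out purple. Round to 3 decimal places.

For each hypothesis, P(data | H) works out to: P(data | r = 1) = (1/5)(1/5)(1/5)(4/5)(4/5) = 0.00512; P(data | r = 2) = (2/5)(2/5)(2/5)(3/5)(3/5) = 0.02304; P(data | r = 3) = (3/5)(3/5)(3/5)(2/5)(2/5) = 0.03456.
Multiplying each by its prior: 4/9 · 0.00512 = 0.0022756, 1/3 · 0.02304 = 0.00768, 2/9 · 0.03456 = 0.00768; with total 0.017636.
Dividing through by the total gives posterior P(r = 1 | data) = 0.12903, P(r = 2 | data) = 0.43548, P(r = 3 | data) = 0.43548.
Averaging over the posterior, P(purple next | data) = (1/5)(0.12903) + (2/5)(0.43548) + (3/5)(0.43548) = 0.46129.

0.461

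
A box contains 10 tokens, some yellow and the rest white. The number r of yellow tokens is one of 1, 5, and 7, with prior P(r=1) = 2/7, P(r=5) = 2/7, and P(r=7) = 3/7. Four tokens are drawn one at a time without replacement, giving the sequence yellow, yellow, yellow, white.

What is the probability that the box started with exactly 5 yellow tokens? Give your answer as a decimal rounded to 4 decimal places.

0.2410

For each hypothesis, P(data | H) works out to: P(data | r = 1) = (1/10)(0/9) = 0; P(data | r = 5) = (5/10)(4/9)(3/8)(5/7) = 0.059524; P(data | r = 7) = (7/10)(6/9)(5/8)(3/7) = 0.125.
Multiplying each by its prior: 2/7 · 0 = 0, 2/7 · 0.059524 = 0.017007, 3/7 · 0.125 = 0.053571; with total 0.070578.
So P(r = 5 | data) = (0.017007) / (0.070578) = 0.24096.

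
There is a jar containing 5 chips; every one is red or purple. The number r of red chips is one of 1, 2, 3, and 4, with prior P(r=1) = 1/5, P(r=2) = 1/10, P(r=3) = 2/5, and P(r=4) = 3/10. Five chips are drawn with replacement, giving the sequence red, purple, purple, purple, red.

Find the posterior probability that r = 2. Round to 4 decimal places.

Under each hypothesis, the probability of the observed sequence is: P(data | r = 1) = (1/5)(4/5)(4/5)(4/5)(1/5) = 0.02048; P(data | r = 2) = (2/5)(3/5)(3/5)(3/5)(2/5) = 0.03456; P(data | r = 3) = (3/5)(2/5)(2/5)(2/5)(3/5) = 0.02304; P(data | r = 4) = (4/5)(1/5)(1/5)(1/5)(4/5) = 0.00512.
The prior-weighted likelihoods are 1/5 · 0.02048 = 0.004096, 1/10 · 0.03456 = 0.003456, 2/5 · 0.02304 = 0.009216, 3/10 · 0.00512 = 0.001536; summing to 0.018304.
Hence P(r = 2 | data) = (0.003456) / (0.018304) = 0.18881.

0.1888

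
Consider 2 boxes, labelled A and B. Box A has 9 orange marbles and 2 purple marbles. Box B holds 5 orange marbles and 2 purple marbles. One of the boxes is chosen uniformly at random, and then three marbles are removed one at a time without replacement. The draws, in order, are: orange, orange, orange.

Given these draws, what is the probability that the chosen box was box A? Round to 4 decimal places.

0.6405

Under each hypothesis, the probability of the observed sequence is: P(data | box A) = (9/11)(8/10)(7/9) = 28/55; P(data | box B) = (5/7)(4/6)(3/5) = 2/7.
Weighting by the prior gives 1/2 · 28/55 = 14/55, 1/2 · 2/7 = 1/7; summing to 153/385.
So P(box A | data) = (14/55) / (153/385) = 98/153.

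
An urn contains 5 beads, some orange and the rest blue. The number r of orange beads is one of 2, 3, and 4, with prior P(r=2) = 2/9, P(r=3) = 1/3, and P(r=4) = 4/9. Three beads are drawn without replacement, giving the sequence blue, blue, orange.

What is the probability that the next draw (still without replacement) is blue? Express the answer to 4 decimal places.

0.2857

Under each hypothesis, the probability of the observed sequence is: P(data | r = 2) = (3/5)(2/4)(2/3) = 1/5; P(data | r = 3) = (2/5)(1/4)(3/3) = 1/10; P(data | r = 4) = (1/5)(0/4) = 0.
The prior-weighted likelihoods are 2/9 · 1/5 = 2/45, 1/3 · 1/10 = 1/30, 4/9 · 0 = 0; with total 7/90.
The posterior is then P(r = 2 | data) = 4/7, P(r = 3 | data) = 3/7, P(r = 4 | data) = 0.
The predictive probability is P(blue next | data) = (1/2)(4/7) + (0)(3/7) = 2/7.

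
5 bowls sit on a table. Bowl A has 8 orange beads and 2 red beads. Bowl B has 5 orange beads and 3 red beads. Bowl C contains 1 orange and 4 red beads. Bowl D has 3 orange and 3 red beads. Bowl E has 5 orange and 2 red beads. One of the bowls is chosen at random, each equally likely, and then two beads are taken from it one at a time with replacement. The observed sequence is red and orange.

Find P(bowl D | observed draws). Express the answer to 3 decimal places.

The likelihood of the observed sequence under each hypothesis: P(data | bowl A) = (2/10)(8/10) = 0.16; P(data | bowl B) = (3/8)(5/8) = 0.23438; P(data | bowl C) = (4/5)(1/5) = 0.16; P(data | bowl D) = (3/6)(3/6) = 0.25; P(data | bowl E) = (2/7)(5/7) = 0.20408.
The prior-weighted likelihoods are 1/5 · 0.16 = 0.032, 1/5 · 0.23438 = 0.046875, 1/5 · 0.16 = 0.032, 1/5 · 0.25 = 0.05, 1/5 · 0.20408 = 0.040816; summing to 0.20169.
Therefore the posterior P(bowl D | data) = (0.05) / (0.20169) = 0.2479.

0.248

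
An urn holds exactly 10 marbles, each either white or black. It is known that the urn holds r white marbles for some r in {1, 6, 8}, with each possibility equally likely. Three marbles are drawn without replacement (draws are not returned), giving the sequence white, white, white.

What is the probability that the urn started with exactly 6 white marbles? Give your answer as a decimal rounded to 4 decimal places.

0.2632

Compute the likelihood of the observed sequence for each case: P(data | r = 1) = (1/10)(0/9) = 0; P(data | r = 6) = (6/10)(5/9)(4/8) = 1/6; P(data | r = 8) = (8/10)(7/9)(6/8) = 7/15.
The prior-weighted likelihoods are 1/3 · 0 = 0, 1/3 · 1/6 = 1/18, 1/3 · 7/15 = 7/45; with total 19/90.
So P(r = 6 | data) = (1/18) / (19/90) = 5/19.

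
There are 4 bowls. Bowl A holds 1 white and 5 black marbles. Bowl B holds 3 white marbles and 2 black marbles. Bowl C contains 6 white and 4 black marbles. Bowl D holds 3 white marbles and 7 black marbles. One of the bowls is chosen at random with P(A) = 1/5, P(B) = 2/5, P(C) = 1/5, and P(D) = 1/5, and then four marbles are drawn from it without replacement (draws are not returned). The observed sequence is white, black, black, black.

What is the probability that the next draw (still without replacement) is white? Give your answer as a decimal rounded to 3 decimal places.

0.204

Under each hypothesis, the probability of the observed sequence is: P(data | bowl A) = (1/6)(5/5)(4/4)(3/3) = 0.16667; P(data | bowl B) = (3/5)(2/4)(1/3)(0/2) = 0; P(data | bowl C) = (6/10)(4/9)(3/8)(2/7) = 0.028571; P(data | bowl D) = (3/10)(7/9)(6/8)(5/7) = 0.125.
Multiplying each by its prior: 1/5 · 0.16667 = 0.033333, 2/5 · 0 = 0, 1/5 · 0.028571 = 0.0057143, 1/5 · 0.125 = 0.025; summing to 0.064048.
The posterior is then P(bowl A | data) = 0.52045, P(bowl B | data) = 0, P(bowl C | data) = 0.089219, P(bowl D | data) = 0.39033.
So P(white next | data) = Σ P(white next | H) P(H | data) = (0)(0.52045) + (5/6)(0.089219) + (1/3)(0.39033) = 0.20446.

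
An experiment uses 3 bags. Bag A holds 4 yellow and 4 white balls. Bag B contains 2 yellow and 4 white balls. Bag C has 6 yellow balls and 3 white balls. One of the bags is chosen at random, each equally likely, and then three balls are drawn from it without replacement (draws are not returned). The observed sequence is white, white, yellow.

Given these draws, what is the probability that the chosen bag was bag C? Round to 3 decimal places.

For each hypothesis, P(data | H) works out to: P(data | bag A) = (4/8)(3/7)(4/6) = 1/7; P(data | bag B) = (4/6)(3/5)(2/4) = 1/5; P(data | bag C) = (3/9)(2/8)(6/7) = 1/14.
The prior-weighted likelihoods are 1/3 · 1/7 = 1/21, 1/3 · 1/5 = 1/15, 1/3 · 1/14 = 1/42; with total 29/210.
Therefore the posterior P(bag C | data) = (1/42) / (29/210) = 5/29.

0.172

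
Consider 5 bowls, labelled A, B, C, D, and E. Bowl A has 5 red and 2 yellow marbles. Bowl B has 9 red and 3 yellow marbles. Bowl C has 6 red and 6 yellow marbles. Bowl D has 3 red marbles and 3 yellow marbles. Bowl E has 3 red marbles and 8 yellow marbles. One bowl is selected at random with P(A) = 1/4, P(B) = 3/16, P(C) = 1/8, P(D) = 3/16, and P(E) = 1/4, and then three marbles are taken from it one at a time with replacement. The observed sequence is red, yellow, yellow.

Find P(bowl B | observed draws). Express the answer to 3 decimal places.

0.089

For each hypothesis, P(data | H) works out to: P(data | bowl A) = (5/7)(2/7)(2/7) = 0.058309; P(data | bowl B) = (9/12)(3/12)(3/12) = 0.046875; P(data | bowl C) = (6/12)(6/12)(6/12) = 0.125; P(data | bowl D) = (3/6)(3/6)(3/6) = 0.125; P(data | bowl E) = (3/11)(8/11)(8/11) = 0.14425.
Weighting by the prior gives 1/4 · 0.058309 = 0.014577, 3/16 · 0.046875 = 0.0087891, 1/8 · 0.125 = 0.015625, 3/16 · 0.125 = 0.023438, 1/4 · 0.14425 = 0.036063; with total 0.098492.
So P(bowl B | data) = (0.0087891) / (0.098492) = 0.089236.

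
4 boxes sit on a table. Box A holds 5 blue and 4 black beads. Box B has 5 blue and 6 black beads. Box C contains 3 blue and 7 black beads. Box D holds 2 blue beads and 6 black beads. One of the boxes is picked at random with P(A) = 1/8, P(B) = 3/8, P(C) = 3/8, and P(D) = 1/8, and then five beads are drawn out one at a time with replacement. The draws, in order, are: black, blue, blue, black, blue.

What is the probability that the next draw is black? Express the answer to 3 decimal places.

0.573

Under each hypothesis, the probability of the observed sequence is: P(data | box A) = (4/9)(5/9)(5/9)(4/9)(5/9) = 0.03387; P(data | box B) = (6/11)(5/11)(5/11)(6/11)(5/11) = 0.027941; P(data | box C) = (7/10)(3/10)(3/10)(7/10)(3/10) = 0.01323; P(data | box D) = (6/8)(2/8)(2/8)(6/8)(2/8) = 0.0087891.
Multiplying each by its prior: 1/8 · 0.03387 = 0.0042338, 3/8 · 0.027941 = 0.010478, 3/8 · 0.01323 = 0.0049613, 1/8 · 0.0087891 = 0.0010986; these sum to 0.020772.
The posterior is then P(box A | data) = 0.20382, P(box B | data) = 0.50444, P(box C | data) = 0.23885, P(box D | data) = 0.052891.
So P(black next | data) = Σ P(black next | H) P(H | data) = (4/9)(0.20382) + (6/11)(0.50444) + (7/10)(0.23885) + (3/4)(0.052891) = 0.5726.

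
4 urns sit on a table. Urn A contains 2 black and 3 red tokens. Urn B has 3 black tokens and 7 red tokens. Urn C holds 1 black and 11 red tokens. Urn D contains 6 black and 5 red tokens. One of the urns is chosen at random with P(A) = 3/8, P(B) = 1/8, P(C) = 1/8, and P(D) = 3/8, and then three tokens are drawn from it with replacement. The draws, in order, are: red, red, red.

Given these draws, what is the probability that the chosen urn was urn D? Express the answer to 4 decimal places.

0.1379

Compute the likelihood of the observed sequence for each case: P(data | urn A) = (3/5)(3/5)(3/5) = 0.216; P(data | urn B) = (7/10)(7/10)(7/10) = 0.343; P(data | urn C) = (11/12)(11/12)(11/12) = 0.77025; P(data | urn D) = (5/11)(5/11)(5/11) = 0.093914.
The prior-weighted likelihoods are 3/8 · 0.216 = 0.081, 1/8 · 0.343 = 0.042875, 1/8 · 0.77025 = 0.096282, 3/8 · 0.093914 = 0.035218; summing to 0.25537.
By Bayes' rule, P(urn D | data) = (0.035218) / (0.25537) = 0.13791.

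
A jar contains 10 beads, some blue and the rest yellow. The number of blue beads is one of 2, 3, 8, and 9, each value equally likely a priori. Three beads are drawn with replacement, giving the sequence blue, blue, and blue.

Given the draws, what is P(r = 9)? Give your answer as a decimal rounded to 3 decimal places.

0.571

The likelihood of the observed sequence under each hypothesis: P(data | r = 2) = (2/10)(2/10)(2/10) = 0.008; P(data | r = 3) = (3/10)(3/10)(3/10) = 0.027; P(data | r = 8) = (8/10)(8/10)(8/10) = 0.512; P(data | r = 9) = (9/10)(9/10)(9/10) = 0.729.
Multiplying each by its prior: 1/4 · 0.008 = 0.002, 1/4 · 0.027 = 0.00675, 1/4 · 0.512 = 0.128, 1/4 · 0.729 = 0.18225; with total 0.319.
So P(r = 9 | data) = (0.18225) / (0.319) = 0.57132.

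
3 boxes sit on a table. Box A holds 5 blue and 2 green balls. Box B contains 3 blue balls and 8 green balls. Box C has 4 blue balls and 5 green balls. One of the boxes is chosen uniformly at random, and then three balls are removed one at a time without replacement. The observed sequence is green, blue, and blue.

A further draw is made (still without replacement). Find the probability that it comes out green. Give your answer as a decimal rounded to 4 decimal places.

The likelihood of the observed sequence under each hypothesis: P(data | box A) = (2/7)(5/6)(4/5) = 0.19048; P(data | box B) = (8/11)(3/10)(2/9) = 0.048485; P(data | box C) = (5/9)(4/8)(3/7) = 0.11905.
Multiplying each by its prior: 1/3 · 0.19048 = 0.063492, 1/3 · 0.048485 = 0.016162, 1/3 · 0.11905 = 0.039683; summing to 0.11934.
Dividing through by the total gives posterior P(box A | data) = 0.53204, P(box B | data) = 0.13543, P(box C | data) = 0.33253.
So P(green next | data) = Σ P(green next | H) P(H | data) = (1/4)(0.53204) + (7/8)(0.13543) + (2/3)(0.33253) = 0.4732.

0.4732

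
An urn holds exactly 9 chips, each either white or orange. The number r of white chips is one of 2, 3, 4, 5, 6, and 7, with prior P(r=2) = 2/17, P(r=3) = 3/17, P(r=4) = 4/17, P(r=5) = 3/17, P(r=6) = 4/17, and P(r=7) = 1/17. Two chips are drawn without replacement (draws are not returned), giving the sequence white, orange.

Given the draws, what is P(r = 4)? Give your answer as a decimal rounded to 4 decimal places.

0.2597

Under each hypothesis, the probability of the observed sequence is: P(data | r = 2) = (2/9)(7/8) = 7/36; P(data | r = 3) = (3/9)(6/8) = 1/4; P(data | r = 4) = (4/9)(5/8) = 5/18; P(data | r = 5) = (5/9)(4/8) = 5/18; P(data | r = 6) = (6/9)(3/8) = 1/4; P(data | r = 7) = (7/9)(2/8) = 7/36.
Multiplying each by its prior: 2/17 · 7/36 = 7/306, 3/17 · 1/4 = 3/68, 4/17 · 5/18 = 10/153, 3/17 · 5/18 = 5/102, 4/17 · 1/4 = 1/17, 1/17 · 7/36 = 7/612; summing to 77/306.
Therefore the posterior P(r = 4 | data) = (10/153) / (77/306) = 20/77.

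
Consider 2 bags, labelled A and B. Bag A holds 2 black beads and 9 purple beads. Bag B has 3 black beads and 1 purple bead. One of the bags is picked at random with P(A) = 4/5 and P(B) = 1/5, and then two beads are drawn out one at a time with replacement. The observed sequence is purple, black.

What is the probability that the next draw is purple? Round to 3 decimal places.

Under each hypothesis, the probability of the observed sequence is: P(data | bag A) = (9/11)(2/11) = 0.14876; P(data | bag B) = (1/4)(3/4) = 0.1875.
Multiplying each by its prior: 4/5 · 0.14876 = 0.11901, 1/5 · 0.1875 = 0.0375; these sum to 0.15651.
The posterior is then P(bag A | data) = 0.7604, P(bag B | data) = 0.2396.
Averaging over the posterior, P(purple next | data) = (9/11)(0.7604) + (1/4)(0.2396) = 0.68204.

0.682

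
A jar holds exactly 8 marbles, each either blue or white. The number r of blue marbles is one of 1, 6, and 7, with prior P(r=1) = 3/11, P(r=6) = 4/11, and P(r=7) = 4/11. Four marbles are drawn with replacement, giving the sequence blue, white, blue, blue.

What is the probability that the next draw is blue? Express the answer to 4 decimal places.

Compute the likelihood of the observed sequence for each case: P(data | r = 1) = (1/8)(7/8)(1/8)(1/8) = 0.001709; P(data | r = 6) = (6/8)(2/8)(6/8)(6/8) = 0.10547; P(data | r = 7) = (7/8)(1/8)(7/8)(7/8) = 0.08374.
The prior-weighted likelihoods are 3/11 · 0.001709 = 0.00046609, 4/11 · 0.10547 = 0.038352, 4/11 · 0.08374 = 0.030451; these sum to 0.069269.
The posterior is then P(r = 1 | data) = 0.0067286, P(r = 6 | data) = 0.55367, P(r = 7 | data) = 0.4396.
The predictive probability is P(blue next | data) = (1/8)(0.0067286) + (3/4)(0.55367) + (7/8)(0.4396) = 0.80074.

0.8007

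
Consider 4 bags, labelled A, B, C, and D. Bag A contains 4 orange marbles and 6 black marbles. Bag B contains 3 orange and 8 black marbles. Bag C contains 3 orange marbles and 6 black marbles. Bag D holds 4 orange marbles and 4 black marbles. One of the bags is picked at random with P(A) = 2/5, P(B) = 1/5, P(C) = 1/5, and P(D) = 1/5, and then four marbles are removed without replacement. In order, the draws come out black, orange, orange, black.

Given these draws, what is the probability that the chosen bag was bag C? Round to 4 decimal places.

Under each hypothesis, the probability of the observed sequence is: P(data | bag A) = (6/10)(4/9)(3/8)(5/7) = 0.071429; P(data | bag B) = (8/11)(3/10)(2/9)(7/8) = 0.042424; P(data | bag C) = (6/9)(3/8)(2/7)(5/6) = 0.059524; P(data | bag D) = (4/8)(4/7)(3/6)(3/5) = 0.085714.
Multiplying each by its prior: 2/5 · 0.071429 = 0.028571, 1/5 · 0.042424 = 0.0084848, 1/5 · 0.059524 = 0.011905, 1/5 · 0.085714 = 0.017143; summing to 0.066104.
So P(bag C | data) = (0.011905) / (0.066104) = 0.18009.

0.1801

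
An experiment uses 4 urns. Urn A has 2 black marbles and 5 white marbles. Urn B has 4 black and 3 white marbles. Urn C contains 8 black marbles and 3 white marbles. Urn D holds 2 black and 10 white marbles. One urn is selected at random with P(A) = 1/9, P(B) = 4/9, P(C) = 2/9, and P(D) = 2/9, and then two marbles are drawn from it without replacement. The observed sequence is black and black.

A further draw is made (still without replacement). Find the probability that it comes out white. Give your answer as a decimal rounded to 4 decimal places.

0.4927

Under each hypothesis, the probability of the observed sequence is: P(data | urn A) = (2/7)(1/6) = 0.047619; P(data | urn B) = (4/7)(3/6) = 0.28571; P(data | urn C) = (8/11)(7/10) = 0.50909; P(data | urn D) = (2/12)(1/11) = 0.015152.
Weighting by the prior gives 1/9 · 0.047619 = 0.005291, 4/9 · 0.28571 = 0.12698, 2/9 · 0.50909 = 0.11313, 2/9 · 0.015152 = 0.003367; these sum to 0.24877.
Dividing through by the total gives posterior P(urn A | data) = 0.021268, P(urn B | data) = 0.51044, P(urn C | data) = 0.45476, P(urn D | data) = 0.013534.
Averaging over the posterior, P(white next | data) = (1)(0.021268) + (3/5)(0.51044) + (1/3)(0.45476) + (1)(0.013534) = 0.49265.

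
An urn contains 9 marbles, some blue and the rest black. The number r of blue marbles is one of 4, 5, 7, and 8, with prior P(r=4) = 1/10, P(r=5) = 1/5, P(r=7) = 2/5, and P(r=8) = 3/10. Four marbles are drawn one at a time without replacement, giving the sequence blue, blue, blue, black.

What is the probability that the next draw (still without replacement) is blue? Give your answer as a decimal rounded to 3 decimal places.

The likelihood of the observed sequence under each hypothesis: P(data | r = 4) = (4/9)(3/8)(2/7)(5/6) = 0.039683; P(data | r = 5) = (5/9)(4/8)(3/7)(4/6) = 0.079365; P(data | r = 7) = (7/9)(6/8)(5/7)(2/6) = 0.13889; P(data | r = 8) = (8/9)(7/8)(6/7)(1/6) = 0.11111.
Weighting by the prior gives 1/10 · 0.039683 = 0.0039683, 1/5 · 0.079365 = 0.015873, 2/5 · 0.13889 = 0.055556, 3/10 · 0.11111 = 0.033333; summing to 0.10873.
Dividing through by the total gives posterior P(r = 4 | data) = 0.036496, P(r = 5 | data) = 0.14599, P(r = 7 | data) = 0.51095, P(r = 8 | data) = 0.30657.
So P(blue next | data) = Σ P(blue next | H) P(H | data) = (1/5)(0.036496) + (2/5)(0.14599) + (4/5)(0.51095) + (1)(0.30657) = 0.78102.

0.781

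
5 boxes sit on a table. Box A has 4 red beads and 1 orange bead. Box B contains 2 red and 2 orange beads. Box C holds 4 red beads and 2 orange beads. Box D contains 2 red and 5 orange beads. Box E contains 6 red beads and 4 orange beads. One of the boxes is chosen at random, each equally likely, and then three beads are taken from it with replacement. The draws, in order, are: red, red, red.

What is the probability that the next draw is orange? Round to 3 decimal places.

For each hypothesis, P(data | H) works out to: P(data | box A) = (4/5)(4/5)(4/5) = 0.512; P(data | box B) = (2/4)(2/4)(2/4) = 0.125; P(data | box C) = (4/6)(4/6)(4/6) = 0.2963; P(data | box D) = (2/7)(2/7)(2/7) = 0.023324; P(data | box E) = (6/10)(6/10)(6/10) = 0.216.
The prior-weighted likelihoods are 1/5 · 0.512 = 0.1024, 1/5 · 0.125 = 0.025, 1/5 · 0.2963 = 0.059259, 1/5 · 0.023324 = 0.0046647, 1/5 · 0.216 = 0.0432; summing to 0.23452.
Normalising, the posterior is P(box A | data) = 0.43663, P(box B | data) = 0.1066, P(box C | data) = 0.25268, P(box D | data) = 0.01989, P(box E | data) = 0.1842.
So P(orange next | data) = Σ P(orange next | H) P(H | data) = (1/5)(0.43663) + (1/2)(0.1066) + (1/3)(0.25268) + (5/7)(0.01989) + (2/5)(0.1842) = 0.31274.

0.313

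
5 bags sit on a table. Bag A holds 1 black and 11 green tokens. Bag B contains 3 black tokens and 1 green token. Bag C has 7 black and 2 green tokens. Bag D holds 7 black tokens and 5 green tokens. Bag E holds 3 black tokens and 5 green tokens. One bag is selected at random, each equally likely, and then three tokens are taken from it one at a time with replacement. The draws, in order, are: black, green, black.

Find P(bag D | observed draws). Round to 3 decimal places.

For each hypothesis, P(data | H) works out to: P(data | bag A) = (1/12)(11/12)(1/12) = 0.0063657; P(data | bag B) = (3/4)(1/4)(3/4) = 0.14062; P(data | bag C) = (7/9)(2/9)(7/9) = 0.13443; P(data | bag D) = (7/12)(5/12)(7/12) = 0.14178; P(data | bag E) = (3/8)(5/8)(3/8) = 0.087891.
Multiplying each by its prior: 1/5 · 0.0063657 = 0.0012731, 1/5 · 0.14062 = 0.028125, 1/5 · 0.13443 = 0.026886, 1/5 · 0.14178 = 0.028356, 1/5 · 0.087891 = 0.017578; summing to 0.10222.
By Bayes' rule, P(bag D | data) = (0.028356) / (0.10222) = 0.27741.

0.277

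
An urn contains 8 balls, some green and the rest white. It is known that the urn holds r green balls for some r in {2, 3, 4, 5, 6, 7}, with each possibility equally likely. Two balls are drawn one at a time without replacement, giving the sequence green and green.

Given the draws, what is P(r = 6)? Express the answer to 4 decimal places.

For each hypothesis, P(data | H) works out to: P(data | r = 2) = (2/8)(1/7) = 1/28; P(data | r = 3) = (3/8)(2/7) = 3/28; P(data | r = 4) = (4/8)(3/7) = 3/14; P(data | r = 5) = (5/8)(4/7) = 5/14; P(data | r = 6) = (6/8)(5/7) = 15/28; P(data | r = 7) = (7/8)(6/7) = 3/4.
The prior-weighted likelihoods are 1/6 · 1/28 = 1/168, 1/6 · 3/28 = 1/56, 1/6 · 3/14 = 1/28, 1/6 · 5/14 = 5/84, 1/6 · 15/28 = 5/56, 1/6 · 3/4 = 1/8; summing to 1/3.
So P(r = 6 | data) = (5/56) / (1/3) = 15/56.

0.2679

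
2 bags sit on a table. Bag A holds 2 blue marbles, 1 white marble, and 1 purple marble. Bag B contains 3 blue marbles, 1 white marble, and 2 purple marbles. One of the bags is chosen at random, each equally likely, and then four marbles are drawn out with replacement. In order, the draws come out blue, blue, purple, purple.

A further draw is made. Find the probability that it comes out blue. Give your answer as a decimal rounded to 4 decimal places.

0.5000

The likelihood of the observed sequence under each hypothesis: P(data | bag A) = (2/4)(2/4)(1/4)(1/4) = 0.015625; P(data | bag B) = (3/6)(3/6)(2/6)(2/6) = 0.027778.
Multiplying each by its prior: 1/2 · 0.015625 = 0.0078125, 1/2 · 0.027778 = 0.013889; with total 0.021701.
Normalising, the posterior is P(bag A | data) = 0.36, P(bag B | data) = 0.64.
So P(blue next | data) = Σ P(blue next | H) P(H | data) = (1/2)(0.36) + (1/2)(0.64) = 0.5.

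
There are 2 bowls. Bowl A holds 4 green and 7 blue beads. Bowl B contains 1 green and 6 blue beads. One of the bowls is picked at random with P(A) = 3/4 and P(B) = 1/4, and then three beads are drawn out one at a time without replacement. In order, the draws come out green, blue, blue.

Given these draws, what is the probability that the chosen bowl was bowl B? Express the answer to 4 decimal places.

The likelihood of the observed sequence under each hypothesis: P(data | bowl A) = (4/11)(7/10)(6/9) = 0.1697; P(data | bowl B) = (1/7)(6/6)(5/5) = 0.14286.
Weighting by the prior gives 3/4 · 0.1697 = 0.12727, 1/4 · 0.14286 = 0.035714; summing to 0.16299.
By Bayes' rule, P(bowl B | data) = (0.035714) / (0.16299) = 0.21912.

0.2191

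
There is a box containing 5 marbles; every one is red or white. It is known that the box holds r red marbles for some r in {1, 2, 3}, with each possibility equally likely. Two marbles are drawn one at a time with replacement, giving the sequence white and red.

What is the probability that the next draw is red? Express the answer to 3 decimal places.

The likelihood of the observed sequence under each hypothesis: P(data | r = 1) = (4/5)(1/5) = 4/25; P(data | r = 2) = (3/5)(2/5) = 6/25; P(data | r = 3) = (2/5)(3/5) = 6/25.
The prior-weighted likelihoods are 1/3 · 4/25 = 4/75, 1/3 · 6/25 = 2/25, 1/3 · 6/25 = 2/25; with total 16/75.
Normalising, the posterior is P(r = 1 | data) = 1/4, P(r = 2 | data) = 3/8, P(r = 3 | data) = 3/8.
So P(red next | data) = Σ P(red next | H) P(H | data) = (1/5)(1/4) + (2/5)(3/8) + (3/5)(3/8) = 17/40.

0.425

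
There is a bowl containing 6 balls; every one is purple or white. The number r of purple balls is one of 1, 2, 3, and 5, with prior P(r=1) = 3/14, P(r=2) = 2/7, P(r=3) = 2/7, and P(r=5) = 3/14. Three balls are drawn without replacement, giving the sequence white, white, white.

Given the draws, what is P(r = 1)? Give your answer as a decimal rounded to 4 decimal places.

Compute the likelihood of the observed sequence for each case: P(data | r = 1) = (5/6)(4/5)(3/4) = 1/2; P(data | r = 2) = (4/6)(3/5)(2/4) = 1/5; P(data | r = 3) = (3/6)(2/5)(1/4) = 1/20; P(data | r = 5) = (1/6)(0/5) = 0.
Multiplying each by its prior: 3/14 · 1/2 = 3/28, 2/7 · 1/5 = 2/35, 2/7 · 1/20 = 1/70, 3/14 · 0 = 0; summing to 5/28.
So P(r = 1 | data) = (3/28) / (5/28) = 3/5.

0.6000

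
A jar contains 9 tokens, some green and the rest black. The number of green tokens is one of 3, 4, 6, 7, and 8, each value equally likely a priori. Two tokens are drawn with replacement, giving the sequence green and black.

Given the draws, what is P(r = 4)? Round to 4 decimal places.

0.2564

For each hypothesis, P(data | H) works out to: P(data | r = 3) = (3/9)(6/9) = 2/9; P(data | r = 4) = (4/9)(5/9) = 20/81; P(data | r = 6) = (6/9)(3/9) = 2/9; P(data | r = 7) = (7/9)(2/9) = 14/81; P(data | r = 8) = (8/9)(1/9) = 8/81.
The prior-weighted likelihoods are 1/5 · 2/9 = 2/45, 1/5 · 20/81 = 4/81, 1/5 · 2/9 = 2/45, 1/5 · 14/81 = 14/405, 1/5 · 8/81 = 8/405; summing to 26/135.
So P(r = 4 | data) = (4/81) / (26/135) = 10/39.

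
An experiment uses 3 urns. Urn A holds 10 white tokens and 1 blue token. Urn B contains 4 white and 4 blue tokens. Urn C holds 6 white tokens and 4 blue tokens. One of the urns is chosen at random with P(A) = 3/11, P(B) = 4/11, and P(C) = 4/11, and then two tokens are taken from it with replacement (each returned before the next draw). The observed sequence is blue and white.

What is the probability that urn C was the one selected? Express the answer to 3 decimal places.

0.435

Under each hypothesis, the probability of the observed sequence is: P(data | urn A) = (1/11)(10/11) = 0.082645; P(data | urn B) = (4/8)(4/8) = 0.25; P(data | urn C) = (4/10)(6/10) = 0.24.
The prior-weighted likelihoods are 3/11 · 0.082645 = 0.022539, 4/11 · 0.25 = 0.090909, 4/11 · 0.24 = 0.087273; with total 0.20072.
So P(urn C | data) = (0.087273) / (0.20072) = 0.4348.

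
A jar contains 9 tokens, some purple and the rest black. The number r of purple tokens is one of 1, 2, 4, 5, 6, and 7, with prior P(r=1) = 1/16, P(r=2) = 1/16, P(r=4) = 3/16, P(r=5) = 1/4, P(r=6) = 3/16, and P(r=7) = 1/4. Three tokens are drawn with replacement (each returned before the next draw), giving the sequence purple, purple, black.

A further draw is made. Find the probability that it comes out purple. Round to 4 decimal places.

0.6156

For each hypothesis, P(data | H) works out to: P(data | r = 1) = (1/9)(1/9)(8/9) = 0.010974; P(data | r = 2) = (2/9)(2/9)(7/9) = 0.038409; P(data | r = 4) = (4/9)(4/9)(5/9) = 0.10974; P(data | r = 5) = (5/9)(5/9)(4/9) = 0.13717; P(data | r = 6) = (6/9)(6/9)(3/9) = 0.14815; P(data | r = 7) = (7/9)(7/9)(2/9) = 0.13443.
The prior-weighted likelihoods are 1/16 · 0.010974 = 0.00068587, 1/16 · 0.038409 = 0.0024005, 3/16 · 0.10974 = 0.020576, 1/4 · 0.13717 = 0.034294, 3/16 · 0.14815 = 0.027778, 1/4 · 0.13443 = 0.033608; these sum to 0.11934.
Dividing through by the total gives posterior P(r = 1 | data) = 0.0057471, P(r = 2 | data) = 0.020115, P(r = 4 | data) = 0.17241, P(r = 5 | data) = 0.28736, P(r = 6 | data) = 0.23276, P(r = 7 | data) = 0.28161.
The predictive probability is P(purple next | data) = (1/9)(0.0057471) + (2/9)(0.020115) + (4/9)(0.17241) + (5/9)(0.28736) + (2/3)(0.23276) + (7/9)(0.28161) = 0.61558.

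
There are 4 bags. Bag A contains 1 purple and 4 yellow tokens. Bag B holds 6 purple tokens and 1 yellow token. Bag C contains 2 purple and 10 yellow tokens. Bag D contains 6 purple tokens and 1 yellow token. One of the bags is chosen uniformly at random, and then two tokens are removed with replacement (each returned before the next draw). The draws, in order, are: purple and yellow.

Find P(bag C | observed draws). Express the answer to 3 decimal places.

Compute the likelihood of the observed sequence for each case: P(data | bag A) = (1/5)(4/5) = 0.16; P(data | bag B) = (6/7)(1/7) = 0.12245; P(data | bag C) = (2/12)(10/12) = 0.13889; P(data | bag D) = (6/7)(1/7) = 0.12245.
The prior-weighted likelihoods are 1/4 · 0.16 = 0.04, 1/4 · 0.12245 = 0.030612, 1/4 · 0.13889 = 0.034722, 1/4 · 0.12245 = 0.030612; with total 0.13595.
Hence P(bag C | data) = (0.034722) / (0.13595) = 0.25541.

0.255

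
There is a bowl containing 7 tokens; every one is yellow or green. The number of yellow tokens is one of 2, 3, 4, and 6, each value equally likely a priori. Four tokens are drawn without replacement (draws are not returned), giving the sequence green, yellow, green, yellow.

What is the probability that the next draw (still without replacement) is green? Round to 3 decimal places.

Under each hypothesis, the probability of the observed sequence is: P(data | r = 2) = (5/7)(2/6)(4/5)(1/4) = 1/21; P(data | r = 3) = (4/7)(3/6)(3/5)(2/4) = 3/35; P(data | r = 4) = (3/7)(4/6)(2/5)(3/4) = 3/35; P(data | r = 6) = (1/7)(6/6)(0/5) = 0.
The prior-weighted likelihoods are 1/4 · 1/21 = 1/84, 1/4 · 3/35 = 3/140, 1/4 · 3/35 = 3/140, 1/4 · 0 = 0; summing to 23/420.
The posterior is then P(r = 2 | data) = 5/23, P(r = 3 | data) = 9/23, P(r = 4 | data) = 9/23, P(r = 6 | data) = 0.
The predictive probability is P(green next | data) = (1)(5/23) + (2/3)(9/23) + (1/3)(9/23) = 14/23.

0.609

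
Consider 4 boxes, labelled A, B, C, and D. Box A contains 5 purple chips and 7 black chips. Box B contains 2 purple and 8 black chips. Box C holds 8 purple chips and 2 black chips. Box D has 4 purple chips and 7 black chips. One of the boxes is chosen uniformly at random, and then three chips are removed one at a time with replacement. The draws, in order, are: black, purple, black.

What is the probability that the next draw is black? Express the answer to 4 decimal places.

0.6352

Compute the likelihood of the observed sequence for each case: P(data | box A) = (7/12)(5/12)(7/12) = 0.14178; P(data | box B) = (8/10)(2/10)(8/10) = 0.128; P(data | box C) = (2/10)(8/10)(2/10) = 0.032; P(data | box D) = (7/11)(4/11)(7/11) = 0.14726.
Multiplying each by its prior: 1/4 · 0.14178 = 0.035446, 1/4 · 0.128 = 0.032, 1/4 · 0.032 = 0.008, 1/4 · 0.14726 = 0.036814; summing to 0.11226.
Dividing through by the total gives posterior P(box A | data) = 0.31575, P(box B | data) = 0.28505, P(box C | data) = 0.071263, P(box D | data) = 0.32794.
Averaging over the posterior, P(black next | data) = (7/12)(0.31575) + (4/5)(0.28505) + (1/5)(0.071263) + (7/11)(0.32794) = 0.63517.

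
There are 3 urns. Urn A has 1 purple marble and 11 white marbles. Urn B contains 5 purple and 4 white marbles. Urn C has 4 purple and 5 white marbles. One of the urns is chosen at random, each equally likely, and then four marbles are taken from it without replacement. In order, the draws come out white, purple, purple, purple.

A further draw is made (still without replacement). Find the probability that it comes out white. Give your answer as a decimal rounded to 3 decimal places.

For each hypothesis, P(data | H) works out to: P(data | urn A) = (11/12)(1/11)(0/10) = 0; P(data | urn B) = (4/9)(5/8)(4/7)(3/6) = 5/63; P(data | urn C) = (5/9)(4/8)(3/7)(2/6) = 5/126.
The prior-weighted likelihoods are 1/3 · 0 = 0, 1/3 · 5/63 = 5/189, 1/3 · 5/126 = 5/378; these sum to 5/126.
The posterior is then P(urn A | data) = 0, P(urn B | data) = 2/3, P(urn C | data) = 1/3.
So P(white next | data) = Σ P(white next | H) P(H | data) = (3/5)(2/3) + (4/5)(1/3) = 2/3.

0.667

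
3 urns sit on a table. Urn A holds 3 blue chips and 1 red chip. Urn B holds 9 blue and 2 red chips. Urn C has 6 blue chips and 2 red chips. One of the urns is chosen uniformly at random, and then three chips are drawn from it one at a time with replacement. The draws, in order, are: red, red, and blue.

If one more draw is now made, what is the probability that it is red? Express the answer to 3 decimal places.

Under each hypothesis, the probability of the observed sequence is: P(data | urn A) = (1/4)(1/4)(3/4) = 0.046875; P(data | urn B) = (2/11)(2/11)(9/11) = 0.027047; P(data | urn C) = (2/8)(2/8)(6/8) = 0.046875.
The prior-weighted likelihoods are 1/3 · 0.046875 = 0.015625, 1/3 · 0.027047 = 0.0090158, 1/3 · 0.046875 = 0.015625; summing to 0.040266.
Dividing through by the total gives posterior P(urn A | data) = 0.38805, P(urn B | data) = 0.22391, P(urn C | data) = 0.38805.
So P(red next | data) = Σ P(red next | H) P(H | data) = (1/4)(0.38805) + (2/11)(0.22391) + (1/4)(0.38805) = 0.23473.

0.235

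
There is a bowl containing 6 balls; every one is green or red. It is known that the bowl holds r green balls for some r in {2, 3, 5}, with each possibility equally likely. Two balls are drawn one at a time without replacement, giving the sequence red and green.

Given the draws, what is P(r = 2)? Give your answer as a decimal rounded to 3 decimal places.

Under each hypothesis, the probability of the observed sequence is: P(data | r = 2) = (4/6)(2/5) = 4/15; P(data | r = 3) = (3/6)(3/5) = 3/10; P(data | r = 5) = (1/6)(5/5) = 1/6.
The prior-weighted likelihoods are 1/3 · 4/15 = 4/45, 1/3 · 3/10 = 1/10, 1/3 · 1/6 = 1/18; summing to 11/45.
Therefore the posterior P(r = 2 | data) = (4/45) / (11/45) = 4/11.

0.364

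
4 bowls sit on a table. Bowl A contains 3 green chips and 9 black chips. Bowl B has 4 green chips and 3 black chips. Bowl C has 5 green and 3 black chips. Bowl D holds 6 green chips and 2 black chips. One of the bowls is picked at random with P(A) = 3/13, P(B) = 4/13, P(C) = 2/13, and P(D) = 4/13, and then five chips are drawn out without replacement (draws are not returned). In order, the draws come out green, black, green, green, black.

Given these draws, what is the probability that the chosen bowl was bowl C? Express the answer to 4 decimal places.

Under each hypothesis, the probability of the observed sequence is: P(data | bowl A) = (3/12)(9/11)(2/10)(1/9)(8/8) = 0.0045455; P(data | bowl B) = (4/7)(3/6)(3/5)(2/4)(2/3) = 0.057143; P(data | bowl C) = (5/8)(3/7)(4/6)(3/5)(2/4) = 0.053571; P(data | bowl D) = (6/8)(2/7)(5/6)(4/5)(1/4) = 0.035714.
Weighting by the prior gives 3/13 · 0.0045455 = 0.001049, 4/13 · 0.057143 = 0.017582, 2/13 · 0.053571 = 0.0082418, 4/13 · 0.035714 = 0.010989; with total 0.037862.
Therefore the posterior P(bowl C | data) = (0.0082418) / (0.037862) = 0.21768.

0.2177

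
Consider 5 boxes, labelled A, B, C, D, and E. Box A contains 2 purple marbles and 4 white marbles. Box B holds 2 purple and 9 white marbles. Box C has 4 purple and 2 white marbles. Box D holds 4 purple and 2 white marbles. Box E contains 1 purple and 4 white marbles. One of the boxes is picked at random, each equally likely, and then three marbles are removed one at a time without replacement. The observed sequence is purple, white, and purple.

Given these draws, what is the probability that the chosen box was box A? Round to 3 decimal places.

0.138

Compute the likelihood of the observed sequence for each case: P(data | box A) = (2/6)(4/5)(1/4) = 1/15; P(data | box B) = (2/11)(9/10)(1/9) = 1/55; P(data | box C) = (4/6)(2/5)(3/4) = 1/5; P(data | box D) = (4/6)(2/5)(3/4) = 1/5; P(data | box E) = (1/5)(4/4)(0/3) = 0.
Weighting by the prior gives 1/5 · 1/15 = 1/75, 1/5 · 1/55 = 1/275, 1/5 · 1/5 = 1/25, 1/5 · 1/5 = 1/25, 1/5 · 0 = 0; with total 16/165.
Therefore the posterior P(box A | data) = (1/75) / (16/165) = 11/80.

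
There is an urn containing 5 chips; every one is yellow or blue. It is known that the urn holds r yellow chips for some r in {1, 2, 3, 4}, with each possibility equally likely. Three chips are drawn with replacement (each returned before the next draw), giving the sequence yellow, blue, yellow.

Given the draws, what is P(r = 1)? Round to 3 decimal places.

0.080

The likelihood of the observed sequence under each hypothesis: P(data | r = 1) = (1/5)(4/5)(1/5) = 4/125; P(data | r = 2) = (2/5)(3/5)(2/5) = 12/125; P(data | r = 3) = (3/5)(2/5)(3/5) = 18/125; P(data | r = 4) = (4/5)(1/5)(4/5) = 16/125.
The prior-weighted likelihoods are 1/4 · 4/125 = 1/125, 1/4 · 12/125 = 3/125, 1/4 · 18/125 = 9/250, 1/4 · 16/125 = 4/125; summing to 1/10.
So P(r = 1 | data) = (1/125) / (1/10) = 2/25.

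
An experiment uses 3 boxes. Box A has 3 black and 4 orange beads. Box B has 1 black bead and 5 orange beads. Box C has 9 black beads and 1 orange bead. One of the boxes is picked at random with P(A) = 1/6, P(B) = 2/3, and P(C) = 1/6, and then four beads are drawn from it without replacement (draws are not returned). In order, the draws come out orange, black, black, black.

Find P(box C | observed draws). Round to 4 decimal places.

0.7778

The likelihood of the observed sequence under each hypothesis: P(data | box A) = (4/7)(3/6)(2/5)(1/4) = 1/35; P(data | box B) = (5/6)(1/5)(0/4) = 0; P(data | box C) = (1/10)(9/9)(8/8)(7/7) = 1/10.
The prior-weighted likelihoods are 1/6 · 1/35 = 1/210, 2/3 · 0 = 0, 1/6 · 1/10 = 1/60; these sum to 3/140.
So P(box C | data) = (1/60) / (3/140) = 7/9.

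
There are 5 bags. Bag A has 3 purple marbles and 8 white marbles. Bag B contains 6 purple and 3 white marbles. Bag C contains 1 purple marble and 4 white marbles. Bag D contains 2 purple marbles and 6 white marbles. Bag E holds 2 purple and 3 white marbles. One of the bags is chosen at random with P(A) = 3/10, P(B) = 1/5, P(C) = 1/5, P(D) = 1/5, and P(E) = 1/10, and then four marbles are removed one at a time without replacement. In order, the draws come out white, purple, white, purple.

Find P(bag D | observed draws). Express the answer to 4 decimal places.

0.1710

The likelihood of the observed sequence under each hypothesis: P(data | bag A) = (8/11)(3/10)(7/9)(2/8) = 0.042424; P(data | bag B) = (3/9)(6/8)(2/7)(5/6) = 0.059524; P(data | bag C) = (4/5)(1/4)(3/3)(0/2) = 0; P(data | bag D) = (6/8)(2/7)(5/6)(1/5) = 0.035714; P(data | bag E) = (3/5)(2/4)(2/3)(1/2) = 0.1.
Weighting by the prior gives 3/10 · 0.042424 = 0.012727, 1/5 · 0.059524 = 0.011905, 1/5 · 0 = 0, 1/5 · 0.035714 = 0.0071429, 1/10 · 0.1 = 0.01; summing to 0.041775.
By Bayes' rule, P(bag D | data) = (0.0071429) / (0.041775) = 0.17098.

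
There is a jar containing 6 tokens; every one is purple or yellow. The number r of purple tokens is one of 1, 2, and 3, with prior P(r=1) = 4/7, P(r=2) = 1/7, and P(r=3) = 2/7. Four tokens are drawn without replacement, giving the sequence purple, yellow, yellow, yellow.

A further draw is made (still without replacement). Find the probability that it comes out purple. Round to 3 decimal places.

0.185

Compute the likelihood of the observed sequence for each case: P(data | r = 1) = (1/6)(5/5)(4/4)(3/3) = 1/6; P(data | r = 2) = (2/6)(4/5)(3/4)(2/3) = 2/15; P(data | r = 3) = (3/6)(3/5)(2/4)(1/3) = 1/20.
Weighting by the prior gives 4/7 · 1/6 = 2/21, 1/7 · 2/15 = 2/105, 2/7 · 1/20 = 1/70; these sum to 9/70.
Dividing through by the total gives posterior P(r = 1 | data) = 20/27, P(r = 2 | data) = 4/27, P(r = 3 | data) = 1/9.
Averaging over the posterior, P(purple next | data) = (0)(20/27) + (1/2)(4/27) + (1)(1/9) = 5/27.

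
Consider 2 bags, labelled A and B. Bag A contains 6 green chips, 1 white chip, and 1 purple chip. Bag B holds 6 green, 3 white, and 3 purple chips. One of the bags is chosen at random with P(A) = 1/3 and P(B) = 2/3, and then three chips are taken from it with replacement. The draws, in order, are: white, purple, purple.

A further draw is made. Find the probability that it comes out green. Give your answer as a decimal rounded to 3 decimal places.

Compute the likelihood of the observed sequence for each case: P(data | bag A) = (1/8)(1/8)(1/8) = 0.0019531; P(data | bag B) = (3/12)(3/12)(3/12) = 0.015625.
The prior-weighted likelihoods are 1/3 · 0.0019531 = 0.00065104, 2/3 · 0.015625 = 0.010417; with total 0.011068.
Dividing through by the total gives posterior P(bag A | data) = 0.058824, P(bag B | data) = 0.94118.
Averaging over the posterior, P(green next | data) = (3/4)(0.058824) + (1/2)(0.94118) = 0.51471.

0.515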